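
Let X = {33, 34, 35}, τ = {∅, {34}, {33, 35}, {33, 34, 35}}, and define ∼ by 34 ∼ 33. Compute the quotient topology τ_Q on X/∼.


X/∼ = {[33=34], [35]}; |τ_Q| = 2.

Equivalence classes: [33=34], [35].
Quotient map π: X → X/∼ sends 33 ↦ [33=34], 34 ↦ [33=34], 35 ↦ [35].
For each subset V ⊆ X/∼, compute π^{-1}(V) ⊆ X and check whether π^{-1}(V) ∈ τ. V is open in τ_Q iff π^{-1}(V) ∈ τ.
  V = {}: π^{-1}(V) = ∅ ∈ τ ✓.
  V = {[33=34]}: π^{-1}(V) = {33, 34} ∉ τ ✗.
  V = {[35]}: π^{-1}(V) = {35} ∉ τ ✗.
  V = {[33=34], [35]}: π^{-1}(V) = {33, 34, 35} ∈ τ ✓.
Open sets in the quotient: τ_Q = {{}, {[33=34], [35]}} (2 elements).


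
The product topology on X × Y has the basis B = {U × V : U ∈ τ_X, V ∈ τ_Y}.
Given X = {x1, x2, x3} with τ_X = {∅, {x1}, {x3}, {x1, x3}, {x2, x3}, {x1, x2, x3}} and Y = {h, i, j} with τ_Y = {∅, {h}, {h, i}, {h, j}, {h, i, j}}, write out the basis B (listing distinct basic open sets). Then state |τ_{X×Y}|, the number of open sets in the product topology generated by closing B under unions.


Basis B = {∅ × ∅, {x1} × {h}, {x3} × {h}, {x1} × {h, i}, {x1} × {h, j}, {x1, x3} × {h}, {x2, x3} × {h}, {x3} × {h, i}, {x3} × {h, j}, {x1} × {h, i, j}, {x1, x2, x3} × {h}, {x3} × {h, i, j}, {x1, x3} × {h, i}, {x1, x3} × {h, j}, {x2, x3} × {h, i}, {x2, x3} × {h, j}, {x1, x3} × {h, i, j}, {x1, x2, x3} × {h, i}, {x1, x2, x3} × {h, j}, {x2, x3} × {h, i, j}, {x1, x2, x3} × {h, i, j}}; |τ_{X×Y}| = 70.

Enumerate products U × V with U ∈ τ_X, V ∈ τ_Y (deduplicated):
  ∅ × ∅ = {} (∅)
  {x1} × {h} = {(x1,h)}
  {x3} × {h} = {(x3,h)}
  {x1} × {h, i} = {(x1,h), (x1,i)}
  {x1} × {h, j} = {(x1,h), (x1,j)}
  {x1, x3} × {h} = {(x1,h), (x3,h)}
  {x2, x3} × {h} = {(x2,h), (x3,h)}
  {x3} × {h, i} = {(x3,h), (x3,i)}
  {x3} × {h, j} = {(x3,h), (x3,j)}
  {x1} × {h, i, j} = {(x1,h), (x1,i), (x1,j)}
  {x1, x2, x3} × {h} = {(x1,h), (x2,h), (x3,h)}
  {x3} × {h, i, j} = {(x3,h), (x3,i), (x3,j)}
  {x1, x3} × {h, i} = {(x1,h), (x1,i), (x3,h), (x3,i)}
  {x1, x3} × {h, j} = {(x1,h), (x1,j), (x3,h), (x3,j)}
  {x2, x3} × {h, i} = {(x2,h), (x2,i), (x3,h), (x3,i)}
  {x2, x3} × {h, j} = {(x2,h), (x2,j), (x3,h), (x3,j)}
  {x1, x3} × {h, i, j} = {(x1,h), (x1,i), (x1,j), (x3,h), (x3,i), (x3,j)}
  {x1, x2, x3} × {h, i} = {(x1,h), (x1,i), (x2,h), (x2,i), (x3,h), (x3,i)}
  {x1, x2, x3} × {h, j} = {(x1,h), (x1,j), (x2,h), (x2,j), (x3,h), (x3,j)}
  {x2, x3} × {h, i, j} = {(x2,h), (x2,i), (x2,j), (x3,h), (x3,i), (x3,j)}
  {x1, x2, x3} × {h, i, j} = {(x1,h), (x1,i), (x1,j), (x2,h), (x2,i), (x2,j), (x3,h), (x3,i), (x3,j)}
These 21 distinct sets form the basis B.
Close under arbitrary unions to get τ_{X×Y}; counting gives |τ_{X×Y}| = 70.


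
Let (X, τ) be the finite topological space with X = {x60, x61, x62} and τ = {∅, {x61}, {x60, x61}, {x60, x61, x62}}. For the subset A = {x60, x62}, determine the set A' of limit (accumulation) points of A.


A' = {x62}

For each x ∈ X, list the open sets U ∈ τ with x ∈ U, then check whether U ∩ (A ∖ {x}) ≠ ∅ for every such U.
  x = x60: open {x60, x61} ∋ x has {x60, x61} ∩ (A ∖ {x60}) = ∅, so x is NOT a limit point.
  x = x61: open {x61} ∋ x has {x61} ∩ (A ∖ {x61}) = ∅, so x is NOT a limit point.
  x = x62: opens ∋ x are {x60, x61, x62}; each meets A ∖ {x62}, so x IS a limit point.
Collecting: A' = {x62}.


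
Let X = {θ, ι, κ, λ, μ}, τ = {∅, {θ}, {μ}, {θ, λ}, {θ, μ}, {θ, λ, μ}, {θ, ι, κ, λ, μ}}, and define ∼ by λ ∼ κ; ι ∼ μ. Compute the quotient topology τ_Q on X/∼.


X/∼ = {[θ], [ι=μ], [κ=λ]}; |τ_Q| = 3.

Equivalence classes: [θ], [ι=μ], [κ=λ].
Quotient map π: X → X/∼ sends θ ↦ [θ], ι ↦ [ι=μ], κ ↦ [κ=λ], λ ↦ [κ=λ], μ ↦ [ι=μ].
For each subset V ⊆ X/∼, compute π^{-1}(V) ⊆ X and check whether π^{-1}(V) ∈ τ. V is open in τ_Q iff π^{-1}(V) ∈ τ.
  V = {}: π^{-1}(V) = ∅ ∈ τ ✓.
  V = {[θ]}: π^{-1}(V) = {θ} ∈ τ ✓.
  V = {[ι=μ]}: π^{-1}(V) = {ι, μ} ∉ τ ✗.
  V = {[θ], [ι=μ]}: π^{-1}(V) = {θ, ι, μ} ∉ τ ✗.
  V = {[κ=λ]}: π^{-1}(V) = {κ, λ} ∉ τ ✗.
  V = {[θ], [κ=λ]}: π^{-1}(V) = {θ, κ, λ} ∉ τ ✗.
  V = {[ι=μ], [κ=λ]}: π^{-1}(V) = {ι, κ, λ, μ} ∉ τ ✗.
  V = {[θ], [ι=μ], [κ=λ]}: π^{-1}(V) = {θ, ι, κ, λ, μ} ∈ τ ✓.
Open sets in the quotient: τ_Q = {{}, {[θ]}, {[θ], [ι=μ], [κ=λ]}} (3 elements).


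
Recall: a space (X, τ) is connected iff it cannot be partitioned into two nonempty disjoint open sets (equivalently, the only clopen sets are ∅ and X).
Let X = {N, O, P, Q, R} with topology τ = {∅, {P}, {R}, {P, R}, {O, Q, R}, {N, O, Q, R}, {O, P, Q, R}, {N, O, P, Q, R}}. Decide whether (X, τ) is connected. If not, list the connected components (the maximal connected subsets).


(X, τ) is disconnected; components = [{P}, {N, O, Q, R}].

Find clopen sets (U ∈ τ with X ∖ U ∈ τ):
  U = ∅, X ∖ U = {N, O, P, Q, R} — both open, so U is clopen.
  U = {P}, X ∖ U = {N, O, Q, R} — both open, so U is clopen.
  U = {N, O, Q, R}, X ∖ U = {P} — both open, so U is clopen.
  U = {N, O, P, Q, R}, X ∖ U = ∅ — both open, so U is clopen.
Nontrivial clopen(s) exist: e.g. {P}. So (X, τ) is disconnected.
Compute connected components by grouping points that agree on all clopens:
  component: {P}
  component: {N, O, Q, R}


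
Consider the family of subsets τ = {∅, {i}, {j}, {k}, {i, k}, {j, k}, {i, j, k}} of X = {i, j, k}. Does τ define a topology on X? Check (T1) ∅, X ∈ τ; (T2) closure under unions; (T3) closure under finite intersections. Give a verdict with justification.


τ is NOT a topology on X.

Axiom (T1): ∅ ∈ τ? Yes; X ∈ τ? Yes.
Axiom (T2/T3): check pairwise unions and intersections of members of τ.
Counterexample for (T2): {i} ∪ {j} = {i, j} ∉ τ. Therefore τ is NOT a topology.


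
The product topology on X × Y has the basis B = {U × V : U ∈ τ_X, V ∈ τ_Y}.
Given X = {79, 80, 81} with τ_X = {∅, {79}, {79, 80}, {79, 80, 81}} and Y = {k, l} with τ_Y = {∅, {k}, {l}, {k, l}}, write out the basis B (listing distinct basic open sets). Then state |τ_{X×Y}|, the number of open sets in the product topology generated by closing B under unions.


Basis B = {∅ × ∅, {79} × {k}, {79} × {l}, {79} × {k, l}, {79, 80} × {k}, {79, 80} × {l}, {79, 80, 81} × {k}, {79, 80, 81} × {l}, {79, 80} × {k, l}, {79, 80, 81} × {k, l}}; |τ_{X×Y}| = 16.

Enumerate products U × V with U ∈ τ_X, V ∈ τ_Y (deduplicated):
  ∅ × ∅ = {} (∅)
  {79} × {k} = {(79,k)}
  {79} × {l} = {(79,l)}
  {79} × {k, l} = {(79,k), (79,l)}
  {79, 80} × {k} = {(79,k), (80,k)}
  {79, 80} × {l} = {(79,l), (80,l)}
  {79, 80, 81} × {k} = {(79,k), (80,k), (81,k)}
  {79, 80, 81} × {l} = {(79,l), (80,l), (81,l)}
  {79, 80} × {k, l} = {(79,k), (79,l), (80,k), (80,l)}
  {79, 80, 81} × {k, l} = {(79,k), (79,l), (80,k), (80,l), (81,k), (81,l)}
These 10 distinct sets form the basis B.
Close under arbitrary unions to get τ_{X×Y}; counting gives |τ_{X×Y}| = 16.


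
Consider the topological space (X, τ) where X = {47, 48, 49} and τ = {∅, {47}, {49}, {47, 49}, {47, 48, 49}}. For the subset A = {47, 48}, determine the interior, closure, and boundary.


int(A) = {47}, cl(A) = {47, 48}, ∂A = {48}.

Closed sets in (X, τ) are complements of opens:
  closed(X, τ) = {∅, {48}, {47, 48}, {48, 49}, {47, 48, 49}}.
int(A) = ⋃ {U ∈ τ : U ⊆ A}. Opens contained in A: ∅, {47}.
Taking the union of these: int(A) = {47}.
cl(A) = ⋂ {C closed : A ⊆ C}. Closed sets containing A: {47, 48}, {47, 48, 49}.
Intersecting these: cl(A) = {47, 48}.
∂A = cl(A) ∖ int(A) = {47, 48} ∖ {47} = {48}.


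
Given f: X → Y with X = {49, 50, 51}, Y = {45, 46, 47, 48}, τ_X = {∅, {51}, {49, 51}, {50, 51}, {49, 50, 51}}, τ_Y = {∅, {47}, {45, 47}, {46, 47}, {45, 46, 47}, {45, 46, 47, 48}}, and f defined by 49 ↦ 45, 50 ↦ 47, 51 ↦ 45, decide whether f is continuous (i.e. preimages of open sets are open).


f is NOT continuous.

Compute f^{-1}(U) for each U ∈ τ_Y:
  U = ∅: f^{-1}(U) = ∅ ∈ τ_X ✓.
  U = {47}: f^{-1}(U) = {50} ∉ τ_X ✗.
  U = {45, 47}: f^{-1}(U) = {49, 50, 51} ∈ τ_X ✓.
  U = {46, 47}: f^{-1}(U) = {50} ∉ τ_X ✗.
  U = {45, 46, 47}: f^{-1}(U) = {49, 50, 51} ∈ τ_X ✓.
  U = {45, 46, 47, 48}: f^{-1}(U) = {49, 50, 51} ∈ τ_X ✓.
Found U = {47} with f^{-1}(U) = {50} not in τ_X. Therefore f is NOT continuous.


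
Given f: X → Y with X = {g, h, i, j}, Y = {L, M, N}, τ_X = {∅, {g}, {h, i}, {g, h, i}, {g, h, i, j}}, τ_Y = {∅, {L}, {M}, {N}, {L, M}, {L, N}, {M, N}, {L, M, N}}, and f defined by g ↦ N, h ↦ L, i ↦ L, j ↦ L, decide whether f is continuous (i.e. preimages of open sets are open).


f is NOT continuous.

Compute f^{-1}(U) for each U ∈ τ_Y:
  U = ∅: f^{-1}(U) = ∅ ∈ τ_X ✓.
  U = {L}: f^{-1}(U) = {h, i, j} ∉ τ_X ✗.
  U = {M}: f^{-1}(U) = ∅ ∈ τ_X ✓.
  U = {N}: f^{-1}(U) = {g} ∈ τ_X ✓.
  U = {L, M}: f^{-1}(U) = {h, i, j} ∉ τ_X ✗.
  U = {L, N}: f^{-1}(U) = {g, h, i, j} ∈ τ_X ✓.
  U = {M, N}: f^{-1}(U) = {g} ∈ τ_X ✓.
  U = {L, M, N}: f^{-1}(U) = {g, h, i, j} ∈ τ_X ✓.
Found U = {L} with f^{-1}(U) = {h, i, j} not in τ_X. Therefore f is NOT continuous.


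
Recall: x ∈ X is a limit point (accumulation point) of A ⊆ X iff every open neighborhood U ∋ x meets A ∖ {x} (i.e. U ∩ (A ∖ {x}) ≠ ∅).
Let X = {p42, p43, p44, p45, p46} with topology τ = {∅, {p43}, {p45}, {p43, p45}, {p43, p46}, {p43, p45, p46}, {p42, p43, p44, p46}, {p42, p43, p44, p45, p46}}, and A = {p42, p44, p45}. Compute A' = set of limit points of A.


A' = {p42, p44}

For each x ∈ X, list the open sets U ∈ τ with x ∈ U, then check whether U ∩ (A ∖ {x}) ≠ ∅ for every such U.
  x = p42: opens ∋ x are {p42, p43, p44, p46}, {p42, p43, p44, p45, p46}; each meets A ∖ {p42}, so x IS a limit point.
  x = p43: open {p43} ∋ x has {p43} ∩ (A ∖ {p43}) = ∅, so x is NOT a limit point.
  x = p44: opens ∋ x are {p42, p43, p44, p46}, {p42, p43, p44, p45, p46}; each meets A ∖ {p44}, so x IS a limit point.
  x = p45: open {p45} ∋ x has {p45} ∩ (A ∖ {p45}) = ∅, so x is NOT a limit point.
  x = p46: open {p43, p46} ∋ x has {p43, p46} ∩ (A ∖ {p46}) = ∅, so x is NOT a limit point.
Collecting: A' = {p42, p44}.


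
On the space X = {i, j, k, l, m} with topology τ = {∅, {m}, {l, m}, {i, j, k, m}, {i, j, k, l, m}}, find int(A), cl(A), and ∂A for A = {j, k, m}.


int(A) = {m}, cl(A) = {i, j, k, l, m}, ∂A = {i, j, k, l}.

Closed sets in (X, τ) are complements of opens:
  closed(X, τ) = {∅, {l}, {i, j, k}, {i, j, k, l}, {i, j, k, l, m}}.
int(A) = ⋃ {U ∈ τ : U ⊆ A}. Opens contained in A: ∅, {m}.
Taking the union of these: int(A) = {m}.
cl(A) = ⋂ {C closed : A ⊆ C}. Closed sets containing A: {i, j, k, l, m}.
Intersecting these: cl(A) = {i, j, k, l, m}.
∂A = cl(A) ∖ int(A) = {i, j, k, l, m} ∖ {m} = {i, j, k, l}.


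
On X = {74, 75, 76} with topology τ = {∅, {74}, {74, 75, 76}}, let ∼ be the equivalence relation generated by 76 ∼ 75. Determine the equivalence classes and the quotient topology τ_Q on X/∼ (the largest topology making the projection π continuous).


X/∼ = {[74], [75=76]}; |τ_Q| = 3.

Equivalence classes: [74], [75=76].
Quotient map π: X → X/∼ sends 74 ↦ [74], 75 ↦ [75=76], 76 ↦ [75=76].
For each subset V ⊆ X/∼, compute π^{-1}(V) ⊆ X and check whether π^{-1}(V) ∈ τ. V is open in τ_Q iff π^{-1}(V) ∈ τ.
  V = {}: π^{-1}(V) = ∅ ∈ τ ✓.
  V = {[74]}: π^{-1}(V) = {74} ∈ τ ✓.
  V = {[75=76]}: π^{-1}(V) = {75, 76} ∉ τ ✗.
  V = {[74], [75=76]}: π^{-1}(V) = {74, 75, 76} ∈ τ ✓.
Open sets in the quotient: τ_Q = {{}, {[74]}, {[74], [75=76]}} (3 elements).


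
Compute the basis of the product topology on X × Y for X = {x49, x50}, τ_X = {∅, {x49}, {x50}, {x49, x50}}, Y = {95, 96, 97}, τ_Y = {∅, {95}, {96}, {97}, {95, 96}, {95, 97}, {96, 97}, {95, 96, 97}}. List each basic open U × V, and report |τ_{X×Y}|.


Basis B = {∅ × ∅, {x49} × {95}, {x49} × {96}, {x49} × {97}, {x50} × {95}, {x50} × {96}, {x50} × {97}, {x49} × {95, 96}, {x49} × {95, 97}, {x49, x50} × {95}, {x49} × {96, 97}, {x49, x50} × {96}, {x49, x50} × {97}, {x50} × {95, 96}, {x50} × {95, 97}, {x50} × {96, 97}, {x49} × {95, 96, 97}, {x50} × {95, 96, 97}, {x49, x50} × {95, 96}, {x49, x50} × {95, 97}, {x49, x50} × {96, 97}, {x49, x50} × {95, 96, 97}}; |τ_{X×Y}| = 64.

Enumerate products U × V with U ∈ τ_X, V ∈ τ_Y (deduplicated):
  ∅ × ∅ = {} (∅)
  {x49} × {95} = {(x49,95)}
  {x49} × {96} = {(x49,96)}
  {x49} × {97} = {(x49,97)}
  {x50} × {95} = {(x50,95)}
  {x50} × {96} = {(x50,96)}
  {x50} × {97} = {(x50,97)}
  {x49} × {95, 96} = {(x49,95), (x49,96)}
  {x49} × {95, 97} = {(x49,95), (x49,97)}
  {x49, x50} × {95} = {(x49,95), (x50,95)}
  {x49} × {96, 97} = {(x49,96), (x49,97)}
  {x49, x50} × {96} = {(x49,96), (x50,96)}
  {x49, x50} × {97} = {(x49,97), (x50,97)}
  {x50} × {95, 96} = {(x50,95), (x50,96)}
  {x50} × {95, 97} = {(x50,95), (x50,97)}
  {x50} × {96, 97} = {(x50,96), (x50,97)}
  {x49} × {95, 96, 97} = {(x49,95), (x49,96), (x49,97)}
  {x50} × {95, 96, 97} = {(x50,95), (x50,96), (x50,97)}
  {x49, x50} × {95, 96} = {(x49,95), (x49,96), (x50,95), (x50,96)}
  {x49, x50} × {95, 97} = {(x49,95), (x49,97), (x50,95), (x50,97)}
  {x49, x50} × {96, 97} = {(x49,96), (x49,97), (x50,96), (x50,97)}
  {x49, x50} × {95, 96, 97} = {(x49,95), (x49,96), (x49,97), (x50,95), (x50,96), (x50,97)}
These 22 distinct sets form the basis B.
Close under arbitrary unions to get τ_{X×Y}; counting gives |τ_{X×Y}| = 64.


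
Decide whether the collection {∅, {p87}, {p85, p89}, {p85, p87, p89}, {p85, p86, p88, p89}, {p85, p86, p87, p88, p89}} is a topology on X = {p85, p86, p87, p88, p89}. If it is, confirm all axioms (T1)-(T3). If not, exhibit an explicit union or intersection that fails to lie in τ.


τ IS a topology on X.

Axiom (T1): ∅ ∈ τ? Yes; X ∈ τ? Yes.
Axiom (T2/T3): check pairwise unions and intersections of members of τ.
All pairwise intersections and unions checked — each lies in τ. Therefore τ satisfies (T1), (T2), (T3): it IS a topology on X.


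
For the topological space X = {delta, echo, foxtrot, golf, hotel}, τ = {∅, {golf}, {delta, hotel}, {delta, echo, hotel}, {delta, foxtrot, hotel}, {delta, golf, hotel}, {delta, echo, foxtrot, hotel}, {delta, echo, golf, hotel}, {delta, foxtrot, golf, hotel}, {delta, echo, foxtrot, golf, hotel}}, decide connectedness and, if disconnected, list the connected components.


(X, τ) is disconnected; components = [{golf}, {delta, echo, foxtrot, hotel}].

Find clopen sets (U ∈ τ with X ∖ U ∈ τ):
  U = ∅, X ∖ U = {delta, echo, foxtrot, golf, hotel} — both open, so U is clopen.
  U = {golf}, X ∖ U = {delta, echo, foxtrot, hotel} — both open, so U is clopen.
  U = {delta, echo, foxtrot, hotel}, X ∖ U = {golf} — both open, so U is clopen.
  U = {delta, echo, foxtrot, golf, hotel}, X ∖ U = ∅ — both open, so U is clopen.
Nontrivial clopen(s) exist: e.g. {golf}. So (X, τ) is disconnected.
Compute connected components by grouping points that agree on all clopens:
  component: {golf}
  component: {delta, echo, foxtrot, hotel}


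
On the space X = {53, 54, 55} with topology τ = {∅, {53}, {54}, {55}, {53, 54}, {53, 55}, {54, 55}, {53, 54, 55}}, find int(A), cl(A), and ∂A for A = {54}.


int(A) = {54}, cl(A) = {54}, ∂A = ∅.

Closed sets in (X, τ) are complements of opens:
  closed(X, τ) = {∅, {53}, {54}, {55}, {53, 54}, {53, 55}, {54, 55}, {53, 54, 55}}.
int(A) = ⋃ {U ∈ τ : U ⊆ A}. Opens contained in A: ∅, {54}.
Taking the union of these: int(A) = {54}.
cl(A) = ⋂ {C closed : A ⊆ C}. Closed sets containing A: {54}, {53, 54}, {54, 55}, {53, 54, 55}.
Intersecting these: cl(A) = {54}.
∂A = cl(A) ∖ int(A) = {54} ∖ {54} = ∅.


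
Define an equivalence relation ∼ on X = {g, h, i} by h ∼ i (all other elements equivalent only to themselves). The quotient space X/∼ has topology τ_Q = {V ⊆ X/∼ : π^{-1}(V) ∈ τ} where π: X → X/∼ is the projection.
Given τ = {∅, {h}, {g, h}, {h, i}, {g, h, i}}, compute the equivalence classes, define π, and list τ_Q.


X/∼ = {[g], [h=i]}; |τ_Q| = 3.

Equivalence classes: [g], [h=i].
Quotient map π: X → X/∼ sends g ↦ [g], h ↦ [h=i], i ↦ [h=i].
For each subset V ⊆ X/∼, compute π^{-1}(V) ⊆ X and check whether π^{-1}(V) ∈ τ. V is open in τ_Q iff π^{-1}(V) ∈ τ.
  V = {}: π^{-1}(V) = ∅ ∈ τ ✓.
  V = {[g]}: π^{-1}(V) = {g} ∉ τ ✗.
  V = {[h=i]}: π^{-1}(V) = {h, i} ∈ τ ✓.
  V = {[g], [h=i]}: π^{-1}(V) = {g, h, i} ∈ τ ✓.
Open sets in the quotient: τ_Q = {{}, {[h=i]}, {[g], [h=i]}} (3 elements).


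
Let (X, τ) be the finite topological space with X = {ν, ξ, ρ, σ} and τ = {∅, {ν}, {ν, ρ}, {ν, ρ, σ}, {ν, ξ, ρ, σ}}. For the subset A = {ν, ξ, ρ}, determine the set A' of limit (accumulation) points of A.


A' = {ξ, ρ, σ}

For each x ∈ X, list the open sets U ∈ τ with x ∈ U, then check whether U ∩ (A ∖ {x}) ≠ ∅ for every such U.
  x = ν: open {ν} ∋ x has {ν} ∩ (A ∖ {ν}) = ∅, so x is NOT a limit point.
  x = ξ: opens ∋ x are {ν, ξ, ρ, σ}; each meets A ∖ {ξ}, so x IS a limit point.
  x = ρ: opens ∋ x are {ν, ρ}, {ν, ρ, σ}, {ν, ξ, ρ, σ}; each meets A ∖ {ρ}, so x IS a limit point.
  x = σ: opens ∋ x are {ν, ρ, σ}, {ν, ξ, ρ, σ}; each meets A ∖ {σ}, so x IS a limit point.
Collecting: A' = {ξ, ρ, σ}.


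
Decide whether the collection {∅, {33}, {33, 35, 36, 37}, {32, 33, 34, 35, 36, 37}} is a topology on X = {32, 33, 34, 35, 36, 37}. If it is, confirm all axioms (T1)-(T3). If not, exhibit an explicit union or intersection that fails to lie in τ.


τ IS a topology on X.

Axiom (T1): ∅ ∈ τ? Yes; X ∈ τ? Yes.
Axiom (T2/T3): check pairwise unions and intersections of members of τ.
All pairwise intersections and unions checked — each lies in τ. Therefore τ satisfies (T1), (T2), (T3): it IS a topology on X.


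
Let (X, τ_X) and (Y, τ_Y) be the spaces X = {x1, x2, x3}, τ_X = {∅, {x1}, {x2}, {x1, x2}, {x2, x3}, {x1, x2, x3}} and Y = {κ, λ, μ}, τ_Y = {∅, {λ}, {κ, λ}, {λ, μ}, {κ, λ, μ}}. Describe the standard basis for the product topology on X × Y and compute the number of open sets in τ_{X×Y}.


Basis B = {∅ × ∅, {x1} × {λ}, {x2} × {λ}, {x1} × {κ, λ}, {x1} × {λ, μ}, {x1, x2} × {λ}, {x2} × {κ, λ}, {x2} × {λ, μ}, {x2, x3} × {λ}, {x1} × {κ, λ, μ}, {x1, x2, x3} × {λ}, {x2} × {κ, λ, μ}, {x1, x2} × {κ, λ}, {x1, x2} × {λ, μ}, {x2, x3} × {κ, λ}, {x2, x3} × {λ, μ}, {x1, x2} × {κ, λ, μ}, {x1, x2, x3} × {κ, λ}, {x1, x2, x3} × {λ, μ}, {x2, x3} × {κ, λ, μ}, {x1, x2, x3} × {κ, λ, μ}}; |τ_{X×Y}| = 70.

Enumerate products U × V with U ∈ τ_X, V ∈ τ_Y (deduplicated):
  ∅ × ∅ = {} (∅)
  {x1} × {λ} = {(x1,λ)}
  {x2} × {λ} = {(x2,λ)}
  {x1} × {κ, λ} = {(x1,κ), (x1,λ)}
  {x1} × {λ, μ} = {(x1,λ), (x1,μ)}
  {x1, x2} × {λ} = {(x1,λ), (x2,λ)}
  {x2} × {κ, λ} = {(x2,κ), (x2,λ)}
  {x2} × {λ, μ} = {(x2,λ), (x2,μ)}
  {x2, x3} × {λ} = {(x2,λ), (x3,λ)}
  {x1} × {κ, λ, μ} = {(x1,κ), (x1,λ), (x1,μ)}
  {x1, x2, x3} × {λ} = {(x1,λ), (x2,λ), (x3,λ)}
  {x2} × {κ, λ, μ} = {(x2,κ), (x2,λ), (x2,μ)}
  {x1, x2} × {κ, λ} = {(x1,κ), (x1,λ), (x2,κ), (x2,λ)}
  {x1, x2} × {λ, μ} = {(x1,λ), (x1,μ), (x2,λ), (x2,μ)}
  {x2, x3} × {κ, λ} = {(x2,κ), (x2,λ), (x3,κ), (x3,λ)}
  {x2, x3} × {λ, μ} = {(x2,λ), (x2,μ), (x3,λ), (x3,μ)}
  {x1, x2} × {κ, λ, μ} = {(x1,κ), (x1,λ), (x1,μ), (x2,κ), (x2,λ), (x2,μ)}
  {x1, x2, x3} × {κ, λ} = {(x1,κ), (x1,λ), (x2,κ), (x2,λ), (x3,κ), (x3,λ)}
  {x1, x2, x3} × {λ, μ} = {(x1,λ), (x1,μ), (x2,λ), (x2,μ), (x3,λ), (x3,μ)}
  {x2, x3} × {κ, λ, μ} = {(x2,κ), (x2,λ), (x2,μ), (x3,κ), (x3,λ), (x3,μ)}
  {x1, x2, x3} × {κ, λ, μ} = {(x1,κ), (x1,λ), (x1,μ), (x2,κ), (x2,λ), (x2,μ), (x3,κ), (x3,λ), (x3,μ)}
These 21 distinct sets form the basis B.
Close under arbitrary unions to get τ_{X×Y}; counting gives |τ_{X×Y}| = 70.


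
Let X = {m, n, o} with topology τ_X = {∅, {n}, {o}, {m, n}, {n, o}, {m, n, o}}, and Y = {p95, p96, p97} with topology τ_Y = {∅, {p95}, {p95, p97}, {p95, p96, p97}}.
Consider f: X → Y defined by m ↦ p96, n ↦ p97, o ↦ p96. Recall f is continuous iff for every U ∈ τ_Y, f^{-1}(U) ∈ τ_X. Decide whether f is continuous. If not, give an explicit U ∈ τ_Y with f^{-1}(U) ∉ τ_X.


f IS continuous.

Compute f^{-1}(U) for each U ∈ τ_Y:
  U = ∅: f^{-1}(U) = ∅ ∈ τ_X ✓.
  U = {p95}: f^{-1}(U) = ∅ ∈ τ_X ✓.
  U = {p95, p97}: f^{-1}(U) = {n} ∈ τ_X ✓.
  U = {p95, p96, p97}: f^{-1}(U) = {m, n, o} ∈ τ_X ✓.
Every preimage lies in τ_X, so f IS continuous.


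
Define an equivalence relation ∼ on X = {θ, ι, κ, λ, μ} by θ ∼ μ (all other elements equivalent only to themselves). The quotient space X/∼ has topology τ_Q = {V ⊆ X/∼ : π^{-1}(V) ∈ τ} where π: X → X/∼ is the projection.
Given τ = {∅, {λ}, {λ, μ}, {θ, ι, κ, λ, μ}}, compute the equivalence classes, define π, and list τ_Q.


X/∼ = {[θ=μ], [ι], [κ], [λ]}; |τ_Q| = 3.

Equivalence classes: [θ=μ], [ι], [κ], [λ].
Quotient map π: X → X/∼ sends θ ↦ [θ=μ], ι ↦ [ι], κ ↦ [κ], λ ↦ [λ], μ ↦ [θ=μ].
For each subset V ⊆ X/∼, compute π^{-1}(V) ⊆ X and check whether π^{-1}(V) ∈ τ. V is open in τ_Q iff π^{-1}(V) ∈ τ.
  V = {}: π^{-1}(V) = ∅ ∈ τ ✓.
  V = {[θ=μ]}: π^{-1}(V) = {θ, μ} ∉ τ ✗.
  V = {[ι]}: π^{-1}(V) = {ι} ∉ τ ✗.
  V = {[θ=μ], [ι]}: π^{-1}(V) = {θ, ι, μ} ∉ τ ✗.
  V = {[κ]}: π^{-1}(V) = {κ} ∉ τ ✗.
  V = {[θ=μ], [κ]}: π^{-1}(V) = {θ, κ, μ} ∉ τ ✗.
  V = {[ι], [κ]}: π^{-1}(V) = {ι, κ} ∉ τ ✗.
  V = {[θ=μ], [ι], [κ]}: π^{-1}(V) = {θ, ι, κ, μ} ∉ τ ✗.
  V = {[λ]}: π^{-1}(V) = {λ} ∈ τ ✓.
  V = {[θ=μ], [λ]}: π^{-1}(V) = {θ, λ, μ} ∉ τ ✗.
  V = {[ι], [λ]}: π^{-1}(V) = {ι, λ} ∉ τ ✗.
  V = {[θ=μ], [ι], [λ]}: π^{-1}(V) = {θ, ι, λ, μ} ∉ τ ✗.
  V = {[κ], [λ]}: π^{-1}(V) = {κ, λ} ∉ τ ✗.
  V = {[θ=μ], [κ], [λ]}: π^{-1}(V) = {θ, κ, λ, μ} ∉ τ ✗.
  V = {[ι], [κ], [λ]}: π^{-1}(V) = {ι, κ, λ} ∉ τ ✗.
  V = {[θ=μ], [ι], [κ], [λ]}: π^{-1}(V) = {θ, ι, κ, λ, μ} ∈ τ ✓.
Open sets in the quotient: τ_Q = {{}, {[λ]}, {[θ=μ], [ι], [κ], [λ]}} (3 elements).


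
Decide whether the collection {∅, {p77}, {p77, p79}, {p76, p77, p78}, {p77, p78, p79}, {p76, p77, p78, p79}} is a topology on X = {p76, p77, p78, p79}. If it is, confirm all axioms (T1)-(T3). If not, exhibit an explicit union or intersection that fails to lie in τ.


τ is NOT a topology on X.

Axiom (T1): ∅ ∈ τ? Yes; X ∈ τ? Yes.
Axiom (T2/T3): check pairwise unions and intersections of members of τ.
Counterexample for (T3): {p76, p77, p78} ∩ {p77, p78, p79} = {p77, p78} ∉ τ. Therefore τ is NOT a topology.


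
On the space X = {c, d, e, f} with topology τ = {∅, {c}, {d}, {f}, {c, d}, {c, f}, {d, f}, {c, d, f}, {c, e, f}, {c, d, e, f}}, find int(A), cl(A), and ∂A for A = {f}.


int(A) = {f}, cl(A) = {e, f}, ∂A = {e}.

Closed sets in (X, τ) are complements of opens:
  closed(X, τ) = {∅, {d}, {e}, {c, e}, {d, e}, {e, f}, {c, d, e}, {c, e, f}, {d, e, f}, {c, d, e, f}}.
int(A) = ⋃ {U ∈ τ : U ⊆ A}. Opens contained in A: ∅, {f}.
Taking the union of these: int(A) = {f}.
cl(A) = ⋂ {C closed : A ⊆ C}. Closed sets containing A: {e, f}, {c, e, f}, {d, e, f}, {c, d, e, f}.
Intersecting these: cl(A) = {e, f}.
∂A = cl(A) ∖ int(A) = {e, f} ∖ {f} = {e}.


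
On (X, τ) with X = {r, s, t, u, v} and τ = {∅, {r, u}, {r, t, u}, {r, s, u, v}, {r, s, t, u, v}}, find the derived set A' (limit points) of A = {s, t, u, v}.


A' = {r, s, t, v}

For each x ∈ X, list the open sets U ∈ τ with x ∈ U, then check whether U ∩ (A ∖ {x}) ≠ ∅ for every such U.
  x = r: opens ∋ x are {r, u}, {r, t, u}, {r, s, u, v}, {r, s, t, u, v}; each meets A ∖ {r}, so x IS a limit point.
  x = s: opens ∋ x are {r, s, u, v}, {r, s, t, u, v}; each meets A ∖ {s}, so x IS a limit point.
  x = t: opens ∋ x are {r, t, u}, {r, s, t, u, v}; each meets A ∖ {t}, so x IS a limit point.
  x = u: open {r, u} ∋ x has {r, u} ∩ (A ∖ {u}) = ∅, so x is NOT a limit point.
  x = v: opens ∋ x are {r, s, u, v}, {r, s, t, u, v}; each meets A ∖ {v}, so x IS a limit point.
Collecting: A' = {r, s, t, v}.


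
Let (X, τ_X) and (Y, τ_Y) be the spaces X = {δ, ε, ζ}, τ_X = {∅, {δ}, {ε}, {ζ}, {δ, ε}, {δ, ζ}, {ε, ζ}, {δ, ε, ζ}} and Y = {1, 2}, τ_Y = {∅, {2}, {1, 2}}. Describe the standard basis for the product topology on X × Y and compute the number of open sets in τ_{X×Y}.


Basis B = {∅ × ∅, {δ} × {2}, {ε} × {2}, {ζ} × {2}, {δ} × {1, 2}, {δ, ε} × {2}, {δ, ζ} × {2}, {ε} × {1, 2}, {ε, ζ} × {2}, {ζ} × {1, 2}, {δ, ε, ζ} × {2}, {δ, ε} × {1, 2}, {δ, ζ} × {1, 2}, {ε, ζ} × {1, 2}, {δ, ε, ζ} × {1, 2}}; |τ_{X×Y}| = 27.

Enumerate products U × V with U ∈ τ_X, V ∈ τ_Y (deduplicated):
  ∅ × ∅ = {} (∅)
  {δ} × {2} = {(δ,2)}
  {ε} × {2} = {(ε,2)}
  {ζ} × {2} = {(ζ,2)}
  {δ} × {1, 2} = {(δ,1), (δ,2)}
  {δ, ε} × {2} = {(δ,2), (ε,2)}
  {δ, ζ} × {2} = {(δ,2), (ζ,2)}
  {ε} × {1, 2} = {(ε,1), (ε,2)}
  {ε, ζ} × {2} = {(ε,2), (ζ,2)}
  {ζ} × {1, 2} = {(ζ,1), (ζ,2)}
  {δ, ε, ζ} × {2} = {(δ,2), (ε,2), (ζ,2)}
  {δ, ε} × {1, 2} = {(δ,1), (δ,2), (ε,1), (ε,2)}
  {δ, ζ} × {1, 2} = {(δ,1), (δ,2), (ζ,1), (ζ,2)}
  {ε, ζ} × {1, 2} = {(ε,1), (ε,2), (ζ,1), (ζ,2)}
  {δ, ε, ζ} × {1, 2} = {(δ,1), (δ,2), (ε,1), (ε,2), (ζ,1), (ζ,2)}
These 15 distinct sets form the basis B.
Close under arbitrary unions to get τ_{X×Y}; counting gives |τ_{X×Y}| = 27.


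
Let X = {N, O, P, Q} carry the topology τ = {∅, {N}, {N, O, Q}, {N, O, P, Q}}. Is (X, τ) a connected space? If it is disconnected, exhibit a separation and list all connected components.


(X, τ) is connected.

Find clopen sets (U ∈ τ with X ∖ U ∈ τ):
  U = ∅, X ∖ U = {N, O, P, Q} — both open, so U is clopen.
  U = {N, O, P, Q}, X ∖ U = ∅ — both open, so U is clopen.
Only trivial clopens (∅ and X) exist, so (X, τ) is connected.
Compute connected components by grouping points that agree on all clopens:
  component: {N, O, P, Q}


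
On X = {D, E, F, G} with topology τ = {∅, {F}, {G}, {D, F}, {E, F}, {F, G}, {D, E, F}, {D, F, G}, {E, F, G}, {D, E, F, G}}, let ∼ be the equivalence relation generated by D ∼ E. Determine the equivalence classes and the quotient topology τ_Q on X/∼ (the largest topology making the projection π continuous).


X/∼ = {[D=E], [F], [G]}; |τ_Q| = 6.

Equivalence classes: [D=E], [F], [G].
Quotient map π: X → X/∼ sends D ↦ [D=E], E ↦ [D=E], F ↦ [F], G ↦ [G].
For each subset V ⊆ X/∼, compute π^{-1}(V) ⊆ X and check whether π^{-1}(V) ∈ τ. V is open in τ_Q iff π^{-1}(V) ∈ τ.
  V = {}: π^{-1}(V) = ∅ ∈ τ ✓.
  V = {[D=E]}: π^{-1}(V) = {D, E} ∉ τ ✗.
  V = {[F]}: π^{-1}(V) = {F} ∈ τ ✓.
  V = {[D=E], [F]}: π^{-1}(V) = {D, E, F} ∈ τ ✓.
  V = {[G]}: π^{-1}(V) = {G} ∈ τ ✓.
  V = {[D=E], [G]}: π^{-1}(V) = {D, E, G} ∉ τ ✗.
  V = {[F], [G]}: π^{-1}(V) = {F, G} ∈ τ ✓.
  V = {[D=E], [F], [G]}: π^{-1}(V) = {D, E, F, G} ∈ τ ✓.
Open sets in the quotient: τ_Q = {{}, {[F]}, {[D=E], [F]}, {[G]}, {[F], [G]}, {[D=E], [F], [G]}} (6 elements).


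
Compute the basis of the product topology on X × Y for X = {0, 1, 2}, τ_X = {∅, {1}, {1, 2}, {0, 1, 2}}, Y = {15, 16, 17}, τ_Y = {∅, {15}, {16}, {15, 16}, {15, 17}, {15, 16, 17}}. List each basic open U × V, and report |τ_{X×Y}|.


Basis B = {∅ × ∅, {1} × {15}, {1} × {16}, {1} × {15, 16}, {1} × {15, 17}, {1, 2} × {15}, {1, 2} × {16}, {0, 1, 2} × {15}, {0, 1, 2} × {16}, {1} × {15, 16, 17}, {1, 2} × {15, 16}, {1, 2} × {15, 17}, {0, 1, 2} × {15, 16}, {0, 1, 2} × {15, 17}, {1, 2} × {15, 16, 17}, {0, 1, 2} × {15, 16, 17}}; |τ_{X×Y}| = 40.

Enumerate products U × V with U ∈ τ_X, V ∈ τ_Y (deduplicated):
  ∅ × ∅ = {} (∅)
  {1} × {15} = {(1,15)}
  {1} × {16} = {(1,16)}
  {1} × {15, 16} = {(1,15), (1,16)}
  {1} × {15, 17} = {(1,15), (1,17)}
  {1, 2} × {15} = {(1,15), (2,15)}
  {1, 2} × {16} = {(1,16), (2,16)}
  {0, 1, 2} × {15} = {(0,15), (1,15), (2,15)}
  {0, 1, 2} × {16} = {(0,16), (1,16), (2,16)}
  {1} × {15, 16, 17} = {(1,15), (1,16), (1,17)}
  {1, 2} × {15, 16} = {(1,15), (1,16), (2,15), (2,16)}
  {1, 2} × {15, 17} = {(1,15), (1,17), (2,15), (2,17)}
  {0, 1, 2} × {15, 16} = {(0,15), (0,16), (1,15), (1,16), (2,15), (2,16)}
  {0, 1, 2} × {15, 17} = {(0,15), (0,17), (1,15), (1,17), (2,15), (2,17)}
  {1, 2} × {15, 16, 17} = {(1,15), (1,16), (1,17), (2,15), (2,16), (2,17)}
  {0, 1, 2} × {15, 16, 17} = {(0,15), (0,16), (0,17), (1,15), (1,16), (1,17), (2,15), (2,16), (2,17)}
These 16 distinct sets form the basis B.
Close under arbitrary unions to get τ_{X×Y}; counting gives |τ_{X×Y}| = 40.


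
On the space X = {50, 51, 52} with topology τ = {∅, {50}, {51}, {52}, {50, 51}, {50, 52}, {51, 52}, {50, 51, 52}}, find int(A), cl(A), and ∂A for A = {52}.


int(A) = {52}, cl(A) = {52}, ∂A = ∅.

Closed sets in (X, τ) are complements of opens:
  closed(X, τ) = {∅, {50}, {51}, {52}, {50, 51}, {50, 52}, {51, 52}, {50, 51, 52}}.
int(A) = ⋃ {U ∈ τ : U ⊆ A}. Opens contained in A: ∅, {52}.
Taking the union of these: int(A) = {52}.
cl(A) = ⋂ {C closed : A ⊆ C}. Closed sets containing A: {52}, {50, 52}, {51, 52}, {50, 51, 52}.
Intersecting these: cl(A) = {52}.
∂A = cl(A) ∖ int(A) = {52} ∖ {52} = ∅.


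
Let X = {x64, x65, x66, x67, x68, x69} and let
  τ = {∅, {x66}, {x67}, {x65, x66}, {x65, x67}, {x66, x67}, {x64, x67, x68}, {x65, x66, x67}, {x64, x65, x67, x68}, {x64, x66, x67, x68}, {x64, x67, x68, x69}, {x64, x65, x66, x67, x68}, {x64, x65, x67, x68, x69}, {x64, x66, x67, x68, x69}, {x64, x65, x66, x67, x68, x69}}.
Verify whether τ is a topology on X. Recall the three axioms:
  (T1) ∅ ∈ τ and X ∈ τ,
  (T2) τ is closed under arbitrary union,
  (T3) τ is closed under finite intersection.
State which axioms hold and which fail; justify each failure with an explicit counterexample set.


τ is NOT a topology on X.

Axiom (T1): ∅ ∈ τ? Yes; X ∈ τ? Yes.
Axiom (T2/T3): check pairwise unions and intersections of members of τ.
Counterexample for (T3): {x65, x66} ∩ {x65, x67} = {x65} ∉ τ. Therefore τ is NOT a topology.


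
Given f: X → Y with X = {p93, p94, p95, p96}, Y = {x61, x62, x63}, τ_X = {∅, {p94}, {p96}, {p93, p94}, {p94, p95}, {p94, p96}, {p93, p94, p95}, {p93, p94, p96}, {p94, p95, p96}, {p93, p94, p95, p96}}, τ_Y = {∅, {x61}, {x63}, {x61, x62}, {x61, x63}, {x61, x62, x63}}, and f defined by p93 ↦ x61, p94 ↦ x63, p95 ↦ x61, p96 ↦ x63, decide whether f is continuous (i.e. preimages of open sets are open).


f is NOT continuous.

Compute f^{-1}(U) for each U ∈ τ_Y:
  U = ∅: f^{-1}(U) = ∅ ∈ τ_X ✓.
  U = {x61}: f^{-1}(U) = {p93, p95} ∉ τ_X ✗.
  U = {x63}: f^{-1}(U) = {p94, p96} ∈ τ_X ✓.
  U = {x61, x62}: f^{-1}(U) = {p93, p95} ∉ τ_X ✗.
  U = {x61, x63}: f^{-1}(U) = {p93, p94, p95, p96} ∈ τ_X ✓.
  U = {x61, x62, x63}: f^{-1}(U) = {p93, p94, p95, p96} ∈ τ_X ✓.
Found U = {x61} with f^{-1}(U) = {p93, p95} not in τ_X. Therefore f is NOT continuous.


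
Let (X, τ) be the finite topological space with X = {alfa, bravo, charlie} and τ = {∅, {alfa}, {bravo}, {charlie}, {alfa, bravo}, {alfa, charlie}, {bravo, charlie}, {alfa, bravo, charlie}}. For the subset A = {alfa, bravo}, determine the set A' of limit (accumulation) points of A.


A' = ∅

For each x ∈ X, list the open sets U ∈ τ with x ∈ U, then check whether U ∩ (A ∖ {x}) ≠ ∅ for every such U.
  x = alfa: open {alfa} ∋ x has {alfa} ∩ (A ∖ {alfa}) = ∅, so x is NOT a limit point.
  x = bravo: open {bravo} ∋ x has {bravo} ∩ (A ∖ {bravo}) = ∅, so x is NOT a limit point.
  x = charlie: open {charlie} ∋ x has {charlie} ∩ (A ∖ {charlie}) = ∅, so x is NOT a limit point.
Collecting: A' = ∅.


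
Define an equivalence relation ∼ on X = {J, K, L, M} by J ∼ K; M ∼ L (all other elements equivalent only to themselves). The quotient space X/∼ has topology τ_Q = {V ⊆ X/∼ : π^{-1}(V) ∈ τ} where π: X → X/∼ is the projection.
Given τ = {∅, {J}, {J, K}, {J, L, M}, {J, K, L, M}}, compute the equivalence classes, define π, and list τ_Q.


X/∼ = {[J=K], [L=M]}; |τ_Q| = 3.

Equivalence classes: [J=K], [L=M].
Quotient map π: X → X/∼ sends J ↦ [J=K], K ↦ [J=K], L ↦ [L=M], M ↦ [L=M].
For each subset V ⊆ X/∼, compute π^{-1}(V) ⊆ X and check whether π^{-1}(V) ∈ τ. V is open in τ_Q iff π^{-1}(V) ∈ τ.
  V = {}: π^{-1}(V) = ∅ ∈ τ ✓.
  V = {[J=K]}: π^{-1}(V) = {J, K} ∈ τ ✓.
  V = {[L=M]}: π^{-1}(V) = {L, M} ∉ τ ✗.
  V = {[J=K], [L=M]}: π^{-1}(V) = {J, K, L, M} ∈ τ ✓.
Open sets in the quotient: τ_Q = {{}, {[J=K]}, {[J=K], [L=M]}} (3 elements).


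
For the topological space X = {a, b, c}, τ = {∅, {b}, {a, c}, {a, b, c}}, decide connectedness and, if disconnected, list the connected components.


(X, τ) is disconnected; components = [{b}, {a, c}].

Find clopen sets (U ∈ τ with X ∖ U ∈ τ):
  U = ∅, X ∖ U = {a, b, c} — both open, so U is clopen.
  U = {b}, X ∖ U = {a, c} — both open, so U is clopen.
  U = {a, c}, X ∖ U = {b} — both open, so U is clopen.
  U = {a, b, c}, X ∖ U = ∅ — both open, so U is clopen.
Nontrivial clopen(s) exist: e.g. {b}. So (X, τ) is disconnected.
Compute connected components by grouping points that agree on all clopens:
  component: {b}
  component: {a, c}


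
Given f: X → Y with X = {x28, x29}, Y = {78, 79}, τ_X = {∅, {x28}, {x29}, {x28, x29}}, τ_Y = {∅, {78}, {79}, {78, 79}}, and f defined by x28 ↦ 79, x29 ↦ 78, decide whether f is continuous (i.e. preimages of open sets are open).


f IS continuous.

Compute f^{-1}(U) for each U ∈ τ_Y:
  U = ∅: f^{-1}(U) = ∅ ∈ τ_X ✓.
  U = {78}: f^{-1}(U) = {x29} ∈ τ_X ✓.
  U = {79}: f^{-1}(U) = {x28} ∈ τ_X ✓.
  U = {78, 79}: f^{-1}(U) = {x28, x29} ∈ τ_X ✓.
Every preimage lies in τ_X, so f IS continuous.


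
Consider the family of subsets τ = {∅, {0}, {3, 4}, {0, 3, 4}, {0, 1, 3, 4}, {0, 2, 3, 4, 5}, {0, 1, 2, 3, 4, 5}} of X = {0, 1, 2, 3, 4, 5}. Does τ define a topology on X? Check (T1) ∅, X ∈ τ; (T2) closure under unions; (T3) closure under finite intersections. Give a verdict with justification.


τ IS a topology on X.

Axiom (T1): ∅ ∈ τ? Yes; X ∈ τ? Yes.
Axiom (T2/T3): check pairwise unions and intersections of members of τ.
All pairwise intersections and unions checked — each lies in τ. Therefore τ satisfies (T1), (T2), (T3): it IS a topology on X.


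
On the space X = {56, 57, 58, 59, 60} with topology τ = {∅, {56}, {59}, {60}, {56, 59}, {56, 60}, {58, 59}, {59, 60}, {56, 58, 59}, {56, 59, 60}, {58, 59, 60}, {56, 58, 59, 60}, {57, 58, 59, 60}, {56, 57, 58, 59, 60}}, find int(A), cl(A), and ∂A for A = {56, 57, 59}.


int(A) = {56, 59}, cl(A) = {56, 57, 58, 59}, ∂A = {57, 58}.

Closed sets in (X, τ) are complements of opens:
  closed(X, τ) = {∅, {56}, {57}, {56, 57}, {57, 58}, {57, 60}, {56, 57, 58}, {56, 57, 60}, {57, 58, 59}, {57, 58, 60}, {56, 57, 58, 59}, {56, 57, 58, 60}, {57, 58, 59, 60}, {56, 57, 58, 59, 60}}.
int(A) = ⋃ {U ∈ τ : U ⊆ A}. Opens contained in A: ∅, {56}, {59}, {56, 59}.
Taking the union of these: int(A) = {56, 59}.
cl(A) = ⋂ {C closed : A ⊆ C}. Closed sets containing A: {56, 57, 58, 59}, {56, 57, 58, 59, 60}.
Intersecting these: cl(A) = {56, 57, 58, 59}.
∂A = cl(A) ∖ int(A) = {56, 57, 58, 59} ∖ {56, 59} = {57, 58}.


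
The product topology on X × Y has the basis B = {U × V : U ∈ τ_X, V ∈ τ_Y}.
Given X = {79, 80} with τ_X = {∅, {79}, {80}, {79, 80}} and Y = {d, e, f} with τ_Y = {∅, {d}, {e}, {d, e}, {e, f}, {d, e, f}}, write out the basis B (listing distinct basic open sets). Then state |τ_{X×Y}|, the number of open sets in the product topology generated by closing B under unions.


Basis B = {∅ × ∅, {79} × {d}, {79} × {e}, {80} × {d}, {80} × {e}, {79} × {d, e}, {79, 80} × {d}, {79} × {e, f}, {79, 80} × {e}, {80} × {d, e}, {80} × {e, f}, {79} × {d, e, f}, {80} × {d, e, f}, {79, 80} × {d, e}, {79, 80} × {e, f}, {79, 80} × {d, e, f}}; |τ_{X×Y}| = 36.

Enumerate products U × V with U ∈ τ_X, V ∈ τ_Y (deduplicated):
  ∅ × ∅ = {} (∅)
  {79} × {d} = {(79,d)}
  {79} × {e} = {(79,e)}
  {80} × {d} = {(80,d)}
  {80} × {e} = {(80,e)}
  {79} × {d, e} = {(79,d), (79,e)}
  {79, 80} × {d} = {(79,d), (80,d)}
  {79} × {e, f} = {(79,e), (79,f)}
  {79, 80} × {e} = {(79,e), (80,e)}
  {80} × {d, e} = {(80,d), (80,e)}
  {80} × {e, f} = {(80,e), (80,f)}
  {79} × {d, e, f} = {(79,d), (79,e), (79,f)}
  {80} × {d, e, f} = {(80,d), (80,e), (80,f)}
  {79, 80} × {d, e} = {(79,d), (79,e), (80,d), (80,e)}
  {79, 80} × {e, f} = {(79,e), (79,f), (80,e), (80,f)}
  {79, 80} × {d, e, f} = {(79,d), (79,e), (79,f), (80,d), (80,e), (80,f)}
These 16 distinct sets form the basis B.
Close under arbitrary unions to get τ_{X×Y}; counting gives |τ_{X×Y}| = 36.


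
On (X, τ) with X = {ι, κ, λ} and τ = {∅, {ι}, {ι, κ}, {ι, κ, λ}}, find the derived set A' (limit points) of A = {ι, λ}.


A' = {κ, λ}

For each x ∈ X, list the open sets U ∈ τ with x ∈ U, then check whether U ∩ (A ∖ {x}) ≠ ∅ for every such U.
  x = ι: open {ι} ∋ x has {ι} ∩ (A ∖ {ι}) = ∅, so x is NOT a limit point.
  x = κ: opens ∋ x are {ι, κ}, {ι, κ, λ}; each meets A ∖ {κ}, so x IS a limit point.
  x = λ: opens ∋ x are {ι, κ, λ}; each meets A ∖ {λ}, so x IS a limit point.
Collecting: A' = {κ, λ}.


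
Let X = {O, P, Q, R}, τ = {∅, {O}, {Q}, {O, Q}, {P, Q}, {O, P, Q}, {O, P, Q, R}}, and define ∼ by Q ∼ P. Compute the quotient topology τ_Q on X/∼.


X/∼ = {[O], [P=Q], [R]}; |τ_Q| = 5.

Equivalence classes: [O], [P=Q], [R].
Quotient map π: X → X/∼ sends O ↦ [O], P ↦ [P=Q], Q ↦ [P=Q], R ↦ [R].
For each subset V ⊆ X/∼, compute π^{-1}(V) ⊆ X and check whether π^{-1}(V) ∈ τ. V is open in τ_Q iff π^{-1}(V) ∈ τ.
  V = {}: π^{-1}(V) = ∅ ∈ τ ✓.
  V = {[O]}: π^{-1}(V) = {O} ∈ τ ✓.
  V = {[P=Q]}: π^{-1}(V) = {P, Q} ∈ τ ✓.
  V = {[O], [P=Q]}: π^{-1}(V) = {O, P, Q} ∈ τ ✓.
  V = {[R]}: π^{-1}(V) = {R} ∉ τ ✗.
  V = {[O], [R]}: π^{-1}(V) = {O, R} ∉ τ ✗.
  V = {[P=Q], [R]}: π^{-1}(V) = {P, Q, R} ∉ τ ✗.
  V = {[O], [P=Q], [R]}: π^{-1}(V) = {O, P, Q, R} ∈ τ ✓.
Open sets in the quotient: τ_Q = {{}, {[O]}, {[P=Q]}, {[O], [P=Q]}, {[O], [P=Q], [R]}} (5 elements).


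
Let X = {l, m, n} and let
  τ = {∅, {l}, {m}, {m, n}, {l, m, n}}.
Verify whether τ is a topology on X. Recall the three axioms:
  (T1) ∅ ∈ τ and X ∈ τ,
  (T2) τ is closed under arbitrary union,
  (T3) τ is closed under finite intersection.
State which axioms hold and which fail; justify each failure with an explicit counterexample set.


τ is NOT a topology on X.

Axiom (T1): ∅ ∈ τ? Yes; X ∈ τ? Yes.
Axiom (T2/T3): check pairwise unions and intersections of members of τ.
Counterexample for (T2): {l} ∪ {m} = {l, m} ∉ τ. Therefore τ is NOT a topology.


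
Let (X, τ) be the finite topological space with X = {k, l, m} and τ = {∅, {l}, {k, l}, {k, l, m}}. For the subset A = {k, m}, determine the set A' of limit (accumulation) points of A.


A' = {m}

For each x ∈ X, list the open sets U ∈ τ with x ∈ U, then check whether U ∩ (A ∖ {x}) ≠ ∅ for every such U.
  x = k: open {k, l} ∋ x has {k, l} ∩ (A ∖ {k}) = ∅, so x is NOT a limit point.
  x = l: open {l} ∋ x has {l} ∩ (A ∖ {l}) = ∅, so x is NOT a limit point.
  x = m: opens ∋ x are {k, l, m}; each meets A ∖ {m}, so x IS a limit point.
Collecting: A' = {m}.
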